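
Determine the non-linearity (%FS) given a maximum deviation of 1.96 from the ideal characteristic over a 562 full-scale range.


Linearity error = (max deviation / full scale) * 100%.
Linearity = (1.96 / 562) * 100
Linearity = 0.349 %FS

0.349 %FS


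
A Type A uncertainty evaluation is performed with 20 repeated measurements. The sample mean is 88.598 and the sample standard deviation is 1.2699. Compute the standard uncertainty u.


The standard uncertainty for Type A evaluation is u = s / sqrt(n).
u = 1.2699 / sqrt(20)
u = 1.2699 / 4.4721
u = 0.284

0.284


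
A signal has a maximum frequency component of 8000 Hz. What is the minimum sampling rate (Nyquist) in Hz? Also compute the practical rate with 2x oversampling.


By Nyquist theorem, fs_min = 2 * fmax.
fs_min = 2 * 8000 = 16000 Hz
Practical rate = 2 * fs_min = 2 * 16000 = 32000 Hz

fs_min = 16000 Hz, fs_practical = 32000 Hz


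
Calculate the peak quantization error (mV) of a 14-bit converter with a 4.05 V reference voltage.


The maximum quantization error is +/- LSB/2.
LSB = Vref / 2^n = 4.05 / 16384 = 0.00024719 V
Max error = LSB / 2 = 0.00024719 / 2 = 0.0001236 V
Max error = 0.1236 mV

0.1236 mV


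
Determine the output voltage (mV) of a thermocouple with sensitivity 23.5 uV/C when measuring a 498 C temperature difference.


The thermocouple output V = sensitivity * dT.
V = 23.5 uV/C * 498 C
V = 11703.0 uV
V = 11.703 mV

11.703 mV


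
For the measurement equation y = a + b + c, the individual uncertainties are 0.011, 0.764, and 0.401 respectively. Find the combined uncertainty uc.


For a sum of independent quantities, uc = sqrt(u1^2 + u2^2 + u3^2).
uc = sqrt(0.011^2 + 0.764^2 + 0.401^2)
uc = sqrt(0.000121 + 0.583696 + 0.160801)
uc = 0.8629

0.8629


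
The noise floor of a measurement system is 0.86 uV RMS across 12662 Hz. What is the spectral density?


Noise spectral density = Vrms / sqrt(BW).
NSD = 0.86 / sqrt(12662)
NSD = 0.86 / 112.5256
NSD = 0.0076 uV/sqrt(Hz)

0.0076 uV/sqrt(Hz)


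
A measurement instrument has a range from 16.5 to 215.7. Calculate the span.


Span = upper range - lower range.
Span = 215.7 - (16.5)
Span = 199.2

199.2


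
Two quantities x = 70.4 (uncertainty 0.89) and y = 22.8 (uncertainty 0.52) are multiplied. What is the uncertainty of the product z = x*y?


For a product z = x*y, the relative uncertainty is:
uz/z = sqrt((ux/x)^2 + (uy/y)^2)
Relative uncertainties: ux/x = 0.89/70.4 = 0.012642
uy/y = 0.52/22.8 = 0.022807
z = 70.4 * 22.8 = 1605.1
uz = 1605.1 * sqrt(0.012642^2 + 0.022807^2) = 41.856

41.856


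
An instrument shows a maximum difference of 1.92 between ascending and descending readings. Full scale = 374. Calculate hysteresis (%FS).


Hysteresis = (max difference / full scale) * 100%.
H = (1.92 / 374) * 100
H = 0.513 %FS

0.513 %FS


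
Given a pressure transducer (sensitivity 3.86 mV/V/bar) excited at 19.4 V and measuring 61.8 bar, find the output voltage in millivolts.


Output = sensitivity * Vex * P.
Vout = 3.86 * 19.4 * 61.8
Vout = 74.884 * 61.8
Vout = 4627.83 mV

4627.83 mV


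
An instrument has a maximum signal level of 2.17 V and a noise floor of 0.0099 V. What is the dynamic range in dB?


Dynamic range = 20 * log10(Vmax / Vnoise).
DR = 20 * log10(2.17 / 0.0099)
DR = 20 * log10(219.19)
DR = 46.82 dB

46.82 dB


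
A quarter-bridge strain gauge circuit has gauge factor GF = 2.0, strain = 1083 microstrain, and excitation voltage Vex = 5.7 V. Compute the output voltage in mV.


Quarter bridge output: Vout = (GF * epsilon * Vex) / 4.
Vout = (2.0 * 1083e-6 * 5.7) / 4
Vout = 0.0123462 / 4 V
Vout = 0.00308655 V = 3.0865 mV

3.0865 mV


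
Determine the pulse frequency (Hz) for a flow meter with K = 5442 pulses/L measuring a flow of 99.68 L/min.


Frequency = K * Q / 60 (converting L/min to L/s).
f = 5442 * 99.68 / 60
f = 542458.56 / 60
f = 9040.98 Hz

9040.98 Hz


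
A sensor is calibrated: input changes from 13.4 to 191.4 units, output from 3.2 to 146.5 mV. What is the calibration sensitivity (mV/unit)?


Sensitivity = (y2 - y1) / (x2 - x1).
S = (146.5 - 3.2) / (191.4 - 13.4)
S = 143.3 / 178.0
S = 0.8051 mV/unit

0.8051 mV/unit


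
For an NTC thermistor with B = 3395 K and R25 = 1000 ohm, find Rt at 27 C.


NTC thermistor equation: Rt = R25 * exp(B * (1/T - 1/T25)).
T in Kelvin: 300.15 K, T25 = 298.15 K
1/T - 1/T25 = 1/300.15 - 1/298.15 = -2.235e-05
B * (1/T - 1/T25) = 3395 * -2.235e-05 = -0.0759
Rt = 1000 * exp(-0.0759) = 926.9 ohm

926.9 ohm


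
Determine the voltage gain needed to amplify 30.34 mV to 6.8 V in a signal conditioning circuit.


Gain = Vout / Vin (converting to same units).
G = 6.8 V / 30.34 mV
G = 6800.0 mV / 30.34 mV
G = 224.13

224.13


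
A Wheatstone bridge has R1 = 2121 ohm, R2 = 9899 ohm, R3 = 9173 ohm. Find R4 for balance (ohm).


At balance: R1*R4 = R2*R3, so R4 = R2*R3/R1.
R4 = 9899 * 9173 / 2121
R4 = 90803527 / 2121
R4 = 42811.66 ohm

42811.66 ohm


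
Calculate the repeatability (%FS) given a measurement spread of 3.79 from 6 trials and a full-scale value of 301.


Repeatability = (spread / full scale) * 100%.
R = (3.79 / 301) * 100
R = 1.259 %FS

1.259 %FS


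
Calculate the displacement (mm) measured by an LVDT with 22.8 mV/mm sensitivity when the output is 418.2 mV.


Displacement = Vout / sensitivity.
d = 418.2 / 22.8
d = 18.342 mm

18.342 mm


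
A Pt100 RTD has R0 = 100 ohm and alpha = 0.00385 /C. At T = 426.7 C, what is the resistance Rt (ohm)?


The RTD equation: Rt = R0 * (1 + alpha * T).
Rt = 100 * (1 + 0.00385 * 426.7)
Rt = 100 * (1 + 1.642795)
Rt = 100 * 2.642795
Rt = 264.279 ohm

264.279 ohm


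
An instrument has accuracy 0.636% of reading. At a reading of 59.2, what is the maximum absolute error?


Absolute error = (accuracy% / 100) * reading.
Error = (0.636 / 100) * 59.2
Error = 0.00636 * 59.2
Error = 0.3765

0.3765


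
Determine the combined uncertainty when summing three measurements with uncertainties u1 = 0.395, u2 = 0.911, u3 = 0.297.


For a sum of independent quantities, uc = sqrt(u1^2 + u2^2 + u3^2).
uc = sqrt(0.395^2 + 0.911^2 + 0.297^2)
uc = sqrt(0.156025 + 0.829921 + 0.088209)
uc = 1.0364

1.0364


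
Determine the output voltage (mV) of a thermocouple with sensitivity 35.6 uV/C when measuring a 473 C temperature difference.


The thermocouple output V = sensitivity * dT.
V = 35.6 uV/C * 473 C
V = 16838.8 uV
V = 16.839 mV

16.839 mV


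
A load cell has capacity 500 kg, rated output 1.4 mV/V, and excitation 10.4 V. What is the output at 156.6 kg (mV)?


Vout = rated_output * Vex * (load / capacity).
Vout = 1.4 * 10.4 * (156.6 / 500)
Vout = 1.4 * 10.4 * 0.3132
Vout = 4.56 mV

4.56 mV


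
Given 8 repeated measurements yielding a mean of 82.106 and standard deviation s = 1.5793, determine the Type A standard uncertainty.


The standard uncertainty for Type A evaluation is u = s / sqrt(n).
u = 1.5793 / sqrt(8)
u = 1.5793 / 2.8284
u = 0.5584

0.5584


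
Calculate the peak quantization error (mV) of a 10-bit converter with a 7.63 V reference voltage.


The maximum quantization error is +/- LSB/2.
LSB = Vref / 2^n = 7.63 / 1024 = 0.00745117 V
Max error = LSB / 2 = 0.00745117 / 2 = 0.00372559 V
Max error = 3.7256 mV

3.7256 mV


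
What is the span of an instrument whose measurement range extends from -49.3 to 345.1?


Span = upper range - lower range.
Span = 345.1 - (-49.3)
Span = 394.4

394.4


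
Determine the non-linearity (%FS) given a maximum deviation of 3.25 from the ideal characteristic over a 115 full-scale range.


Linearity error = (max deviation / full scale) * 100%.
Linearity = (3.25 / 115) * 100
Linearity = 2.826 %FS

2.826 %FS


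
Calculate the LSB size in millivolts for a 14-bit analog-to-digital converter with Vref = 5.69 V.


The resolution (LSB) of an ADC is Vref / 2^n.
LSB = 5.69 / 2^14
LSB = 5.69 / 16384
LSB = 0.00034729 V = 0.34729004 mV

0.34729004 mV


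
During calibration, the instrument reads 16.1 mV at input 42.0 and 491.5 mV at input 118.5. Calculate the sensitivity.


Sensitivity = (y2 - y1) / (x2 - x1).
S = (491.5 - 16.1) / (118.5 - 42.0)
S = 475.4 / 76.5
S = 6.2144 mV/unit

6.2144 mV/unit


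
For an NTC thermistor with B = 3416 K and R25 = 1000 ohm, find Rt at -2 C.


NTC thermistor equation: Rt = R25 * exp(B * (1/T - 1/T25)).
T in Kelvin: 271.15 K, T25 = 298.15 K
1/T - 1/T25 = 1/271.15 - 1/298.15 = 0.00033398
B * (1/T - 1/T25) = 3416 * 0.00033398 = 1.1409
Rt = 1000 * exp(1.1409) = 3129.5 ohm

3129.5 ohm


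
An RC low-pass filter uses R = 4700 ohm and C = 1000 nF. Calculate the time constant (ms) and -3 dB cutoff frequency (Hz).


Time constant: tau = R * C.
tau = 4700 * 1.00e-06 = 0.0047 s
tau = 4.7 ms
Cutoff frequency: fc = 1 / (2*pi*R*C).
fc = 1 / (2*pi*0.0047) = 33.86 Hz

tau = 4.7 ms, fc = 33.86 Hz


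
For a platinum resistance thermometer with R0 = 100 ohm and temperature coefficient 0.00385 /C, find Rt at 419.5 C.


The RTD equation: Rt = R0 * (1 + alpha * T).
Rt = 100 * (1 + 0.00385 * 419.5)
Rt = 100 * (1 + 1.615075)
Rt = 100 * 2.615075
Rt = 261.507 ohm

261.507 ohm


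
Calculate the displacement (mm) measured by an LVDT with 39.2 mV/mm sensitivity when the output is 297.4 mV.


Displacement = Vout / sensitivity.
d = 297.4 / 39.2
d = 7.587 mm

7.587 mm


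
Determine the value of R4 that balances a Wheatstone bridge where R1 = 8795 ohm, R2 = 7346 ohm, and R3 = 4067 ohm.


At balance: R1*R4 = R2*R3, so R4 = R2*R3/R1.
R4 = 7346 * 4067 / 8795
R4 = 29876182 / 8795
R4 = 3396.95 ohm

3396.95 ohm


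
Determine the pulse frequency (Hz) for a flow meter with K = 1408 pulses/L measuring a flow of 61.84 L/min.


Frequency = K * Q / 60 (converting L/min to L/s).
f = 1408 * 61.84 / 60
f = 87070.72 / 60
f = 1451.18 Hz

1451.18 Hz


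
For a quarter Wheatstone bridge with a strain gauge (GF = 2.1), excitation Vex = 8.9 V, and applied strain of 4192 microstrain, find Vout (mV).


Quarter bridge output: Vout = (GF * epsilon * Vex) / 4.
Vout = (2.1 * 4192e-6 * 8.9) / 4
Vout = 0.07834848 / 4 V
Vout = 0.01958712 V = 19.5871 mV

19.5871 mV


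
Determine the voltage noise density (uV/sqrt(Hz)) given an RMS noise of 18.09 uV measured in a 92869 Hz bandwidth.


Noise spectral density = Vrms / sqrt(BW).
NSD = 18.09 / sqrt(92869)
NSD = 18.09 / 304.7442
NSD = 0.0594 uV/sqrt(Hz)

0.0594 uV/sqrt(Hz)


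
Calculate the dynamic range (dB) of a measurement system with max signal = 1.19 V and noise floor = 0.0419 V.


Dynamic range = 20 * log10(Vmax / Vnoise).
DR = 20 * log10(1.19 / 0.0419)
DR = 20 * log10(28.4)
DR = 29.07 dB

29.07 dB


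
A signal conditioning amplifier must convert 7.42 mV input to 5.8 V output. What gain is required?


Gain = Vout / Vin (converting to same units).
G = 5.8 V / 7.42 mV
G = 5800.0 mV / 7.42 mV
G = 781.67

781.67


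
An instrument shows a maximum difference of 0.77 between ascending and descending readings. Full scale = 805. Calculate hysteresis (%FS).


Hysteresis = (max difference / full scale) * 100%.
H = (0.77 / 805) * 100
H = 0.096 %FS

0.096 %FS


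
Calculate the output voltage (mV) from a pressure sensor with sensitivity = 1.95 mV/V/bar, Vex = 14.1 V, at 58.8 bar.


Output = sensitivity * Vex * P.
Vout = 1.95 * 14.1 * 58.8
Vout = 27.495 * 58.8
Vout = 1616.71 mV

1616.71 mV


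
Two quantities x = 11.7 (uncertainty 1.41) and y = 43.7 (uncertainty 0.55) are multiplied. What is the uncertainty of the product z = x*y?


For a product z = x*y, the relative uncertainty is:
uz/z = sqrt((ux/x)^2 + (uy/y)^2)
Relative uncertainties: ux/x = 1.41/11.7 = 0.120513
uy/y = 0.55/43.7 = 0.012586
z = 11.7 * 43.7 = 511.3
uz = 511.3 * sqrt(0.120513^2 + 0.012586^2) = 61.952

61.952


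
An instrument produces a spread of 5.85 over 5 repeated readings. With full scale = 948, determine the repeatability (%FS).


Repeatability = (spread / full scale) * 100%.
R = (5.85 / 948) * 100
R = 0.617 %FS

0.617 %FS


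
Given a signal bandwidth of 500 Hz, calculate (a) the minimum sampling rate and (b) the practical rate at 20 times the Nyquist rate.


By Nyquist theorem, fs_min = 2 * fmax.
fs_min = 2 * 500 = 1000 Hz
Practical rate = 20 * fs_min = 20 * 1000 = 20000 Hz

fs_min = 1000 Hz, fs_practical = 20000 Hz


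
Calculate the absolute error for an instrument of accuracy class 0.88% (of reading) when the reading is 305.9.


Absolute error = (accuracy% / 100) * reading.
Error = (0.88 / 100) * 305.9
Error = 0.0088 * 305.9
Error = 2.6919

2.6919


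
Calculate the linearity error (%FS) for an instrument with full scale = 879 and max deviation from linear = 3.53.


Linearity error = (max deviation / full scale) * 100%.
Linearity = (3.53 / 879) * 100
Linearity = 0.402 %FS

0.402 %FS


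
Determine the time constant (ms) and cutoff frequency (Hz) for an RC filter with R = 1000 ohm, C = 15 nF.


Time constant: tau = R * C.
tau = 1000 * 1.50e-08 = 1.5e-05 s
tau = 0.015 ms
Cutoff frequency: fc = 1 / (2*pi*R*C).
fc = 1 / (2*pi*1.5e-05) = 10610.33 Hz

tau = 0.015 ms, fc = 10610.33 Hz


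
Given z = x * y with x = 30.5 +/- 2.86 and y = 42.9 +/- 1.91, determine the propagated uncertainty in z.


For a product z = x*y, the relative uncertainty is:
uz/z = sqrt((ux/x)^2 + (uy/y)^2)
Relative uncertainties: ux/x = 2.86/30.5 = 0.09377
uy/y = 1.91/42.9 = 0.044522
z = 30.5 * 42.9 = 1308.5
uz = 1308.5 * sqrt(0.09377^2 + 0.044522^2) = 135.821

135.821


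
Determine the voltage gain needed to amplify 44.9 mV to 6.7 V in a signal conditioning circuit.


Gain = Vout / Vin (converting to same units).
G = 6.7 V / 44.9 mV
G = 6700.0 mV / 44.9 mV
G = 149.22

149.22


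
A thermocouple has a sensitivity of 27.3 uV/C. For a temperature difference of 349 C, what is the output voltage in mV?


The thermocouple output V = sensitivity * dT.
V = 27.3 uV/C * 349 C
V = 9527.7 uV
V = 9.528 mV

9.528 mV


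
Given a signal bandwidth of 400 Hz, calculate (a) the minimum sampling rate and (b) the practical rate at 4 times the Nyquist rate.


By Nyquist theorem, fs_min = 2 * fmax.
fs_min = 2 * 400 = 800 Hz
Practical rate = 4 * fs_min = 4 * 800 = 3200 Hz

fs_min = 800 Hz, fs_practical = 3200 Hz


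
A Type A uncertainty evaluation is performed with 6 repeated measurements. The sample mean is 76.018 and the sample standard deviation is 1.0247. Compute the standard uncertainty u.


The standard uncertainty for Type A evaluation is u = s / sqrt(n).
u = 1.0247 / sqrt(6)
u = 1.0247 / 2.4495
u = 0.4183

0.4183


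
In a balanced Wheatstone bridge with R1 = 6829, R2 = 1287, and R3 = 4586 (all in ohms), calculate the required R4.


At balance: R1*R4 = R2*R3, so R4 = R2*R3/R1.
R4 = 1287 * 4586 / 6829
R4 = 5902182 / 6829
R4 = 864.28 ohm

864.28 ohm


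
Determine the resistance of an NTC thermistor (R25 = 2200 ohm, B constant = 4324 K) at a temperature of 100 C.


NTC thermistor equation: Rt = R25 * exp(B * (1/T - 1/T25)).
T in Kelvin: 373.15 K, T25 = 298.15 K
1/T - 1/T25 = 1/373.15 - 1/298.15 = -0.00067413
B * (1/T - 1/T25) = 4324 * -0.00067413 = -2.9149
Rt = 2200 * exp(-2.9149) = 119.3 ohm

119.3 ohm


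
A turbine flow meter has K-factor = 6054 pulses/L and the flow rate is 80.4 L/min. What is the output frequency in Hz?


Frequency = K * Q / 60 (converting L/min to L/s).
f = 6054 * 80.4 / 60
f = 486741.6 / 60
f = 8112.36 Hz

8112.36 Hz


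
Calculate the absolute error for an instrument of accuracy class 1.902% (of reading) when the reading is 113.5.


Absolute error = (accuracy% / 100) * reading.
Error = (1.902 / 100) * 113.5
Error = 0.01902 * 113.5
Error = 2.1588

2.1588


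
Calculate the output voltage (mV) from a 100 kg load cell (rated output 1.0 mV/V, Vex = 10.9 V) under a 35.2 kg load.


Vout = rated_output * Vex * (load / capacity).
Vout = 1.0 * 10.9 * (35.2 / 100)
Vout = 1.0 * 10.9 * 0.352
Vout = 3.837 mV

3.837 mV


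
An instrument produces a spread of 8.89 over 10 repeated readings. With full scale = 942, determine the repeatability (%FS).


Repeatability = (spread / full scale) * 100%.
R = (8.89 / 942) * 100
R = 0.944 %FS

0.944 %FS


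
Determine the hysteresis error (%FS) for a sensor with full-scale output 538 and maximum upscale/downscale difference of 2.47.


Hysteresis = (max difference / full scale) * 100%.
H = (2.47 / 538) * 100
H = 0.459 %FS

0.459 %FS


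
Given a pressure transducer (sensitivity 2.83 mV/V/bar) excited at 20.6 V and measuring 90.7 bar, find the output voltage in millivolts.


Output = sensitivity * Vex * P.
Vout = 2.83 * 20.6 * 90.7
Vout = 58.298 * 90.7
Vout = 5287.63 mV

5287.63 mV


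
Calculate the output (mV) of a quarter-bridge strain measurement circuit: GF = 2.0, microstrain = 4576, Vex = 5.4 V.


Quarter bridge output: Vout = (GF * epsilon * Vex) / 4.
Vout = (2.0 * 4576e-6 * 5.4) / 4
Vout = 0.0494208 / 4 V
Vout = 0.0123552 V = 12.3552 mV

12.3552 mV


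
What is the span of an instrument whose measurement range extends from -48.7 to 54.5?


Span = upper range - lower range.
Span = 54.5 - (-48.7)
Span = 103.2

103.2


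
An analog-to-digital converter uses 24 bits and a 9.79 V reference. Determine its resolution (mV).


The resolution (LSB) of an ADC is Vref / 2^n.
LSB = 9.79 / 2^24
LSB = 9.79 / 16777216
LSB = 5.8e-07 V = 0.00058353 mV

0.00058353 mV


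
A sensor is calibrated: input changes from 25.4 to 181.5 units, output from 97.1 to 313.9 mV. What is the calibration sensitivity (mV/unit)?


Sensitivity = (y2 - y1) / (x2 - x1).
S = (313.9 - 97.1) / (181.5 - 25.4)
S = 216.8 / 156.1
S = 1.3889 mV/unit

1.3889 mV/unit


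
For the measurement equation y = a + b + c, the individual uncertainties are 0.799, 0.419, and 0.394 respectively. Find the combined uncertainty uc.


For a sum of independent quantities, uc = sqrt(u1^2 + u2^2 + u3^2).
uc = sqrt(0.799^2 + 0.419^2 + 0.394^2)
uc = sqrt(0.638401 + 0.175561 + 0.155236)
uc = 0.9845

0.9845


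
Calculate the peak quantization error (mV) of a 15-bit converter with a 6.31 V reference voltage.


The maximum quantization error is +/- LSB/2.
LSB = Vref / 2^n = 6.31 / 32768 = 0.00019257 V
Max error = LSB / 2 = 0.00019257 / 2 = 9.628e-05 V
Max error = 0.0963 mV

0.0963 mV


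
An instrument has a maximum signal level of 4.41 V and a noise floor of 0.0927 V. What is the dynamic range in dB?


Dynamic range = 20 * log10(Vmax / Vnoise).
DR = 20 * log10(4.41 / 0.0927)
DR = 20 * log10(47.57)
DR = 33.55 dB

33.55 dB


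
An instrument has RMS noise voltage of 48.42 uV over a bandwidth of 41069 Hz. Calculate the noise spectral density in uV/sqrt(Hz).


Noise spectral density = Vrms / sqrt(BW).
NSD = 48.42 / sqrt(41069)
NSD = 48.42 / 202.6549
NSD = 0.2389 uV/sqrt(Hz)

0.2389 uV/sqrt(Hz)


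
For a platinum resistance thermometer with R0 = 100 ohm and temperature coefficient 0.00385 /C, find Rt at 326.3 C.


The RTD equation: Rt = R0 * (1 + alpha * T).
Rt = 100 * (1 + 0.00385 * 326.3)
Rt = 100 * (1 + 1.256255)
Rt = 100 * 2.256255
Rt = 225.626 ohm

225.626 ohm


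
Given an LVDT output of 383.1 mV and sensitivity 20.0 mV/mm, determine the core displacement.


Displacement = Vout / sensitivity.
d = 383.1 / 20.0
d = 19.155 mm

19.155 mm


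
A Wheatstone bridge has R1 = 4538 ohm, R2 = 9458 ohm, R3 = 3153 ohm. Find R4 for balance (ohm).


At balance: R1*R4 = R2*R3, so R4 = R2*R3/R1.
R4 = 9458 * 3153 / 4538
R4 = 29821074 / 4538
R4 = 6571.41 ohm

6571.41 ohm


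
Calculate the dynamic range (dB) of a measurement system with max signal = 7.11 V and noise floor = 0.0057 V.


Dynamic range = 20 * log10(Vmax / Vnoise).
DR = 20 * log10(7.11 / 0.0057)
DR = 20 * log10(1247.37)
DR = 61.92 dB

61.92 dB


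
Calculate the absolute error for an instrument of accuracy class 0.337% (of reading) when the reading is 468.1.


Absolute error = (accuracy% / 100) * reading.
Error = (0.337 / 100) * 468.1
Error = 0.00337 * 468.1
Error = 1.5775

1.5775


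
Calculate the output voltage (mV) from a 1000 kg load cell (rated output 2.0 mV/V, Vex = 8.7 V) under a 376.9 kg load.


Vout = rated_output * Vex * (load / capacity).
Vout = 2.0 * 8.7 * (376.9 / 1000)
Vout = 2.0 * 8.7 * 0.3769
Vout = 6.558 mV

6.558 mV


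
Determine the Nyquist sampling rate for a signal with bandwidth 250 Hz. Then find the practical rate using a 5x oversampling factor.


By Nyquist theorem, fs_min = 2 * fmax.
fs_min = 2 * 250 = 500 Hz
Practical rate = 5 * fs_min = 5 * 500 = 2500 Hz

fs_min = 500 Hz, fs_practical = 2500 Hz


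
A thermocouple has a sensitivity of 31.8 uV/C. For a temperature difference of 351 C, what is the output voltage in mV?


The thermocouple output V = sensitivity * dT.
V = 31.8 uV/C * 351 C
V = 11161.8 uV
V = 11.162 mV

11.162 mV


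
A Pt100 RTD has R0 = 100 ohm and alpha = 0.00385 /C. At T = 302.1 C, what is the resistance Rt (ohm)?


The RTD equation: Rt = R0 * (1 + alpha * T).
Rt = 100 * (1 + 0.00385 * 302.1)
Rt = 100 * (1 + 1.163085)
Rt = 100 * 2.163085
Rt = 216.309 ohm

216.309 ohm


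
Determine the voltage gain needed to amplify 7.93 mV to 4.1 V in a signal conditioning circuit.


Gain = Vout / Vin (converting to same units).
G = 4.1 V / 7.93 mV
G = 4100.0 mV / 7.93 mV
G = 517.02

517.02


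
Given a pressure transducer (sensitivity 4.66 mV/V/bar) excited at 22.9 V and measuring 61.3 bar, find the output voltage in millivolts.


Output = sensitivity * Vex * P.
Vout = 4.66 * 22.9 * 61.3
Vout = 106.714 * 61.3
Vout = 6541.57 mV

6541.57 mV


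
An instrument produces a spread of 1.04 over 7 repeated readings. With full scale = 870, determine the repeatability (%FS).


Repeatability = (spread / full scale) * 100%.
R = (1.04 / 870) * 100
R = 0.12 %FS

0.12 %FS


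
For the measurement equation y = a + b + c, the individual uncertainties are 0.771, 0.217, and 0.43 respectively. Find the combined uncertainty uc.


For a sum of independent quantities, uc = sqrt(u1^2 + u2^2 + u3^2).
uc = sqrt(0.771^2 + 0.217^2 + 0.43^2)
uc = sqrt(0.594441 + 0.047089 + 0.1849)
uc = 0.9091

0.9091


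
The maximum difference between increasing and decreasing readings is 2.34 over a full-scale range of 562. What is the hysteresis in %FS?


Hysteresis = (max difference / full scale) * 100%.
H = (2.34 / 562) * 100
H = 0.416 %FS

0.416 %FS


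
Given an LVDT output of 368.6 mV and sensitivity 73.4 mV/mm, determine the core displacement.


Displacement = Vout / sensitivity.
d = 368.6 / 73.4
d = 5.022 mm

5.022 mm


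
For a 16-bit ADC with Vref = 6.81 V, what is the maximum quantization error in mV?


The maximum quantization error is +/- LSB/2.
LSB = Vref / 2^n = 6.81 / 65536 = 0.00010391 V
Max error = LSB / 2 = 0.00010391 / 2 = 5.196e-05 V
Max error = 0.052 mV

0.052 mV


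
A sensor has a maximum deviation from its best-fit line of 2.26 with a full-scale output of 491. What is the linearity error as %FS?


Linearity error = (max deviation / full scale) * 100%.
Linearity = (2.26 / 491) * 100
Linearity = 0.46 %FS

0.46 %FS


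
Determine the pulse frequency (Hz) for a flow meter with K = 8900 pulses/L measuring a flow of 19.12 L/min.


Frequency = K * Q / 60 (converting L/min to L/s).
f = 8900 * 19.12 / 60
f = 170168.0 / 60
f = 2836.13 Hz

2836.13 Hz


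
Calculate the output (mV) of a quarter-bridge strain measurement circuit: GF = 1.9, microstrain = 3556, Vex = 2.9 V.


Quarter bridge output: Vout = (GF * epsilon * Vex) / 4.
Vout = (1.9 * 3556e-6 * 2.9) / 4
Vout = 0.01959356 / 4 V
Vout = 0.00489839 V = 4.8984 mV

4.8984 mV


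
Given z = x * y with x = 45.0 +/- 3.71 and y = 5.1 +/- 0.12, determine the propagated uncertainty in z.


For a product z = x*y, the relative uncertainty is:
uz/z = sqrt((ux/x)^2 + (uy/y)^2)
Relative uncertainties: ux/x = 3.71/45.0 = 0.082444
uy/y = 0.12/5.1 = 0.023529
z = 45.0 * 5.1 = 229.5
uz = 229.5 * sqrt(0.082444^2 + 0.023529^2) = 19.676

19.676


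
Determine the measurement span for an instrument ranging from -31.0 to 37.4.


Span = upper range - lower range.
Span = 37.4 - (-31.0)
Span = 68.4

68.4


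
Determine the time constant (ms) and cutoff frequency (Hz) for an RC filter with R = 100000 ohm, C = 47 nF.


Time constant: tau = R * C.
tau = 100000 * 4.70e-08 = 0.0047 s
tau = 4.7 ms
Cutoff frequency: fc = 1 / (2*pi*R*C).
fc = 1 / (2*pi*0.0047) = 33.86 Hz

tau = 4.7 ms, fc = 33.86 Hz


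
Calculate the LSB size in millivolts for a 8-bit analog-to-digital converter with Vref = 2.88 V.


The resolution (LSB) of an ADC is Vref / 2^n.
LSB = 2.88 / 2^8
LSB = 2.88 / 256
LSB = 0.01125 V = 11.25 mV

11.25 mV


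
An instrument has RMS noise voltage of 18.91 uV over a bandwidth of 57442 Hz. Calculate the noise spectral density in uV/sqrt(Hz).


Noise spectral density = Vrms / sqrt(BW).
NSD = 18.91 / sqrt(57442)
NSD = 18.91 / 239.6706
NSD = 0.0789 uV/sqrt(Hz)

0.0789 uV/sqrt(Hz)


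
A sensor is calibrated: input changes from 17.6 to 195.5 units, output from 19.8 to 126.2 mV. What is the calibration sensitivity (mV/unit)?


Sensitivity = (y2 - y1) / (x2 - x1).
S = (126.2 - 19.8) / (195.5 - 17.6)
S = 106.4 / 177.9
S = 0.5981 mV/unit

0.5981 mV/unit


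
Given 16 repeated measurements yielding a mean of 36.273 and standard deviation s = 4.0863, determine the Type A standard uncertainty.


The standard uncertainty for Type A evaluation is u = s / sqrt(n).
u = 4.0863 / sqrt(16)
u = 4.0863 / 4.0
u = 1.0216

1.0216


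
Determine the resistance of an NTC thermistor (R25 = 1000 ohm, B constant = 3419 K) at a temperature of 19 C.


NTC thermistor equation: Rt = R25 * exp(B * (1/T - 1/T25)).
T in Kelvin: 292.15 K, T25 = 298.15 K
1/T - 1/T25 = 1/292.15 - 1/298.15 = 6.888e-05
B * (1/T - 1/T25) = 3419 * 6.888e-05 = 0.2355
Rt = 1000 * exp(0.2355) = 1265.6 ohm

1265.6 ohm


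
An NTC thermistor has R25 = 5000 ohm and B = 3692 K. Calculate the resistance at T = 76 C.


NTC thermistor equation: Rt = R25 * exp(B * (1/T - 1/T25)).
T in Kelvin: 349.15 K, T25 = 298.15 K
1/T - 1/T25 = 1/349.15 - 1/298.15 = -0.00048992
B * (1/T - 1/T25) = 3692 * -0.00048992 = -1.8088
Rt = 5000 * exp(-1.8088) = 819.3 ohm

819.3 ohm


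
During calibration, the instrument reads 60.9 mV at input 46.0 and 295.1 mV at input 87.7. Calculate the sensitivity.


Sensitivity = (y2 - y1) / (x2 - x1).
S = (295.1 - 60.9) / (87.7 - 46.0)
S = 234.2 / 41.7
S = 5.6163 mV/unit

5.6163 mV/unit


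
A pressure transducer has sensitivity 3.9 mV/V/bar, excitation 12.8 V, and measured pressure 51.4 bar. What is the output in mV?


Output = sensitivity * Vex * P.
Vout = 3.9 * 12.8 * 51.4
Vout = 49.92 * 51.4
Vout = 2565.89 mV

2565.89 mV


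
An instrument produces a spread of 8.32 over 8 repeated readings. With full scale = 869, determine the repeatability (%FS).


Repeatability = (spread / full scale) * 100%.
R = (8.32 / 869) * 100
R = 0.957 %FS

0.957 %FS


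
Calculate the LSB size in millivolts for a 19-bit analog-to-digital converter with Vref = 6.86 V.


The resolution (LSB) of an ADC is Vref / 2^n.
LSB = 6.86 / 2^19
LSB = 6.86 / 524288
LSB = 1.308e-05 V = 0.01308441 mV

0.01308441 mV


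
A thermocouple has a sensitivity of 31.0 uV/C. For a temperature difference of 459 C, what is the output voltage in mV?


The thermocouple output V = sensitivity * dT.
V = 31.0 uV/C * 459 C
V = 14229.0 uV
V = 14.229 mV

14.229 mV


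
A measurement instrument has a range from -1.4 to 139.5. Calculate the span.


Span = upper range - lower range.
Span = 139.5 - (-1.4)
Span = 140.9

140.9


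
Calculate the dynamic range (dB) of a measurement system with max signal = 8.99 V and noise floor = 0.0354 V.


Dynamic range = 20 * log10(Vmax / Vnoise).
DR = 20 * log10(8.99 / 0.0354)
DR = 20 * log10(253.95)
DR = 48.1 dB

48.1 dB


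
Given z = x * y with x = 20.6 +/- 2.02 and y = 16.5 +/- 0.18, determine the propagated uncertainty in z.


For a product z = x*y, the relative uncertainty is:
uz/z = sqrt((ux/x)^2 + (uy/y)^2)
Relative uncertainties: ux/x = 2.02/20.6 = 0.098058
uy/y = 0.18/16.5 = 0.010909
z = 20.6 * 16.5 = 339.9
uz = 339.9 * sqrt(0.098058^2 + 0.010909^2) = 33.536

33.536


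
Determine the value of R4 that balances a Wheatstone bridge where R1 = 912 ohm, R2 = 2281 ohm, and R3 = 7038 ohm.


At balance: R1*R4 = R2*R3, so R4 = R2*R3/R1.
R4 = 2281 * 7038 / 912
R4 = 16053678 / 912
R4 = 17602.72 ohm

17602.72 ohm


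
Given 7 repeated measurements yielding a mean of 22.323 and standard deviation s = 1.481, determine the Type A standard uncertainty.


The standard uncertainty for Type A evaluation is u = s / sqrt(n).
u = 1.481 / sqrt(7)
u = 1.481 / 2.6458
u = 0.5598

0.5598


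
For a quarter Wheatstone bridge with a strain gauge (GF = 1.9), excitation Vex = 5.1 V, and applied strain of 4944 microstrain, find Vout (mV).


Quarter bridge output: Vout = (GF * epsilon * Vex) / 4.
Vout = (1.9 * 4944e-6 * 5.1) / 4
Vout = 0.04790736 / 4 V
Vout = 0.01197684 V = 11.9768 mV

11.9768 mV


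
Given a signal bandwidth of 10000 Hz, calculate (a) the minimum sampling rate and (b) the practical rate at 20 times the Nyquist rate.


By Nyquist theorem, fs_min = 2 * fmax.
fs_min = 2 * 10000 = 20000 Hz
Practical rate = 20 * fs_min = 20 * 20000 = 400000 Hz

fs_min = 20000 Hz, fs_practical = 400000 Hz


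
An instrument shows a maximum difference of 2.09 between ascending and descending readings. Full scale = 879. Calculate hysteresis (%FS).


Hysteresis = (max difference / full scale) * 100%.
H = (2.09 / 879) * 100
H = 0.238 %FS

0.238 %FS


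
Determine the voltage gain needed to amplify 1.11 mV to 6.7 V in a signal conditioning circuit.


Gain = Vout / Vin (converting to same units).
G = 6.7 V / 1.11 mV
G = 6700.0 mV / 1.11 mV
G = 6036.04

6036.04


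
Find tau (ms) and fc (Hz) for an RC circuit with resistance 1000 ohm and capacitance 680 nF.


Time constant: tau = R * C.
tau = 1000 * 6.80e-07 = 0.00068 s
tau = 0.68 ms
Cutoff frequency: fc = 1 / (2*pi*R*C).
fc = 1 / (2*pi*0.00068) = 234.05 Hz

tau = 0.68 ms, fc = 234.05 Hz


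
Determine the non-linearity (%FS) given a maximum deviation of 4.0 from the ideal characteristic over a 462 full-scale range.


Linearity error = (max deviation / full scale) * 100%.
Linearity = (4.0 / 462) * 100
Linearity = 0.866 %FS

0.866 %FS


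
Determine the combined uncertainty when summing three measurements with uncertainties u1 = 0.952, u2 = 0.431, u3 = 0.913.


For a sum of independent quantities, uc = sqrt(u1^2 + u2^2 + u3^2).
uc = sqrt(0.952^2 + 0.431^2 + 0.913^2)
uc = sqrt(0.906304 + 0.185761 + 0.833569)
uc = 1.3877

1.3877


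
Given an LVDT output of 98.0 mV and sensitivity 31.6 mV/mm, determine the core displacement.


Displacement = Vout / sensitivity.
d = 98.0 / 31.6
d = 3.101 mm

3.101 mm


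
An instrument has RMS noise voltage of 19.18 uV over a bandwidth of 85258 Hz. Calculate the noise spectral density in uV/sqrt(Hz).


Noise spectral density = Vrms / sqrt(BW).
NSD = 19.18 / sqrt(85258)
NSD = 19.18 / 291.9897
NSD = 0.0657 uV/sqrt(Hz)

0.0657 uV/sqrt(Hz)


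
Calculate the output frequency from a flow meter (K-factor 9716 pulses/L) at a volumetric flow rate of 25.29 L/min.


Frequency = K * Q / 60 (converting L/min to L/s).
f = 9716 * 25.29 / 60
f = 245717.64 / 60
f = 4095.29 Hz

4095.29 Hz


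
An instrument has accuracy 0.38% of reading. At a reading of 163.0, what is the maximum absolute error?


Absolute error = (accuracy% / 100) * reading.
Error = (0.38 / 100) * 163.0
Error = 0.0038 * 163.0
Error = 0.6194

0.6194


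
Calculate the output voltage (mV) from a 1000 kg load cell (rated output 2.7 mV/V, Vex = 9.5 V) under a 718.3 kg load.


Vout = rated_output * Vex * (load / capacity).
Vout = 2.7 * 9.5 * (718.3 / 1000)
Vout = 2.7 * 9.5 * 0.7183
Vout = 18.424 mV

18.424 mV


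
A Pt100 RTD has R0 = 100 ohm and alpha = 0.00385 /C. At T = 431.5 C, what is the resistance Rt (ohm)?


The RTD equation: Rt = R0 * (1 + alpha * T).
Rt = 100 * (1 + 0.00385 * 431.5)
Rt = 100 * (1 + 1.661275)
Rt = 100 * 2.661275
Rt = 266.127 ohm

266.127 ohm


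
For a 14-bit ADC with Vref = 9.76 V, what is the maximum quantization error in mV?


The maximum quantization error is +/- LSB/2.
LSB = Vref / 2^n = 9.76 / 16384 = 0.0005957 V
Max error = LSB / 2 = 0.0005957 / 2 = 0.00029785 V
Max error = 0.2979 mV

0.2979 mV


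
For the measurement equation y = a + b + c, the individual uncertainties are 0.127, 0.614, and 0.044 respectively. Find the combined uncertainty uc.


For a sum of independent quantities, uc = sqrt(u1^2 + u2^2 + u3^2).
uc = sqrt(0.127^2 + 0.614^2 + 0.044^2)
uc = sqrt(0.016129 + 0.376996 + 0.001936)
uc = 0.6285

0.6285


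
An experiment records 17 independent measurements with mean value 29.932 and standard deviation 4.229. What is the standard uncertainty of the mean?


The standard uncertainty for Type A evaluation is u = s / sqrt(n).
u = 4.229 / sqrt(17)
u = 4.229 / 4.1231
u = 1.0257

1.0257


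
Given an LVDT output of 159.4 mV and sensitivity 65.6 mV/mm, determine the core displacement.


Displacement = Vout / sensitivity.
d = 159.4 / 65.6
d = 2.43 mm

2.43 mm


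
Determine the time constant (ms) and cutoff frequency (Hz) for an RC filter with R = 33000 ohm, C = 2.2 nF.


Time constant: tau = R * C.
tau = 33000 * 2.20e-09 = 7.26e-05 s
tau = 0.0726 ms
Cutoff frequency: fc = 1 / (2*pi*R*C).
fc = 1 / (2*pi*7.26e-05) = 2192.22 Hz

tau = 0.0726 ms, fc = 2192.22 Hz


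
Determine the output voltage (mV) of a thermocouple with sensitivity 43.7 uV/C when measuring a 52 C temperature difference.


The thermocouple output V = sensitivity * dT.
V = 43.7 uV/C * 52 C
V = 2272.4 uV
V = 2.272 mV

2.272 mV


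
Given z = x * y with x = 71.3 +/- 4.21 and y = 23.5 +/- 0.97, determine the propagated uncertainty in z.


For a product z = x*y, the relative uncertainty is:
uz/z = sqrt((ux/x)^2 + (uy/y)^2)
Relative uncertainties: ux/x = 4.21/71.3 = 0.059046
uy/y = 0.97/23.5 = 0.041277
z = 71.3 * 23.5 = 1675.5
uz = 1675.5 * sqrt(0.059046^2 + 0.041277^2) = 120.712

120.712


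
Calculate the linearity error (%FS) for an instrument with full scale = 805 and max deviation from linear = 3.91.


Linearity error = (max deviation / full scale) * 100%.
Linearity = (3.91 / 805) * 100
Linearity = 0.486 %FS

0.486 %FS


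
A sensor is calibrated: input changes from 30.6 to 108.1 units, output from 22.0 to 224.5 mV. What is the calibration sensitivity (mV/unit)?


Sensitivity = (y2 - y1) / (x2 - x1).
S = (224.5 - 22.0) / (108.1 - 30.6)
S = 202.5 / 77.5
S = 2.6129 mV/unit

2.6129 mV/unit


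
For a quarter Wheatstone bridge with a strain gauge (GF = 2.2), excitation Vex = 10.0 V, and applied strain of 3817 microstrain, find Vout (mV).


Quarter bridge output: Vout = (GF * epsilon * Vex) / 4.
Vout = (2.2 * 3817e-6 * 10.0) / 4
Vout = 0.083974 / 4 V
Vout = 0.0209935 V = 20.9935 mV

20.9935 mV


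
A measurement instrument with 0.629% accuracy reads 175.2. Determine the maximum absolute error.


Absolute error = (accuracy% / 100) * reading.
Error = (0.629 / 100) * 175.2
Error = 0.00629 * 175.2
Error = 1.102

1.102


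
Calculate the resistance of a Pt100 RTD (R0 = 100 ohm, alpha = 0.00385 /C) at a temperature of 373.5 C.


The RTD equation: Rt = R0 * (1 + alpha * T).
Rt = 100 * (1 + 0.00385 * 373.5)
Rt = 100 * (1 + 1.437975)
Rt = 100 * 2.437975
Rt = 243.797 ohm

243.797 ohm


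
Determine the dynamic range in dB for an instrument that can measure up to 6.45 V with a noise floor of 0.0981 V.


Dynamic range = 20 * log10(Vmax / Vnoise).
DR = 20 * log10(6.45 / 0.0981)
DR = 20 * log10(65.75)
DR = 36.36 dB

36.36 dB


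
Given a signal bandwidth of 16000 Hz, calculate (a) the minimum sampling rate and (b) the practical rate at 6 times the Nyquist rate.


By Nyquist theorem, fs_min = 2 * fmax.
fs_min = 2 * 16000 = 32000 Hz
Practical rate = 6 * fs_min = 6 * 32000 = 192000 Hz

fs_min = 32000 Hz, fs_practical = 192000 Hz


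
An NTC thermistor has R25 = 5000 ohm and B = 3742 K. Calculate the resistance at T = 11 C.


NTC thermistor equation: Rt = R25 * exp(B * (1/T - 1/T25)).
T in Kelvin: 284.15 K, T25 = 298.15 K
1/T - 1/T25 = 1/284.15 - 1/298.15 = 0.00016525
B * (1/T - 1/T25) = 3742 * 0.00016525 = 0.6184
Rt = 5000 * exp(0.6184) = 9279.5 ohm

9279.5 ohm


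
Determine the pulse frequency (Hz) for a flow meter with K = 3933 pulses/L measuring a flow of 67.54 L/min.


Frequency = K * Q / 60 (converting L/min to L/s).
f = 3933 * 67.54 / 60
f = 265634.82 / 60
f = 4427.25 Hz

4427.25 Hz


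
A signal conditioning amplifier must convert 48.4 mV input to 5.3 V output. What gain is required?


Gain = Vout / Vin (converting to same units).
G = 5.3 V / 48.4 mV
G = 5300.0 mV / 48.4 mV
G = 109.5

109.5


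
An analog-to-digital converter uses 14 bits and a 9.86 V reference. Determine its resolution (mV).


The resolution (LSB) of an ADC is Vref / 2^n.
LSB = 9.86 / 2^14
LSB = 9.86 / 16384
LSB = 0.00060181 V = 0.60180664 mV

0.60180664 mV


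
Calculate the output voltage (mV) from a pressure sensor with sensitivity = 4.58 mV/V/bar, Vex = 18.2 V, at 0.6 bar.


Output = sensitivity * Vex * P.
Vout = 4.58 * 18.2 * 0.6
Vout = 83.356 * 0.6
Vout = 50.01 mV

50.01 mV


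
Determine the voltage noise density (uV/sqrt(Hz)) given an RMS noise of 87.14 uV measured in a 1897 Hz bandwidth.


Noise spectral density = Vrms / sqrt(BW).
NSD = 87.14 / sqrt(1897)
NSD = 87.14 / 43.5546
NSD = 2.0007 uV/sqrt(Hz)

2.0007 uV/sqrt(Hz)


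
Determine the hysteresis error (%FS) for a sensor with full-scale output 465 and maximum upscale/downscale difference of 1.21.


Hysteresis = (max difference / full scale) * 100%.
H = (1.21 / 465) * 100
H = 0.26 %FS

0.26 %FS


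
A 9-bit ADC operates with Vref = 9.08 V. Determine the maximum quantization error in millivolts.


The maximum quantization error is +/- LSB/2.
LSB = Vref / 2^n = 9.08 / 512 = 0.01773438 V
Max error = LSB / 2 = 0.01773438 / 2 = 0.00886719 V
Max error = 8.8672 mV

8.8672 mV


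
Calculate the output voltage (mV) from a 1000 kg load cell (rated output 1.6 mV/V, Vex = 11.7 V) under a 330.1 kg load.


Vout = rated_output * Vex * (load / capacity).
Vout = 1.6 * 11.7 * (330.1 / 1000)
Vout = 1.6 * 11.7 * 0.3301
Vout = 6.179 mV

6.179 mV


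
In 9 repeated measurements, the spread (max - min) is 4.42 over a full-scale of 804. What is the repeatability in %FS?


Repeatability = (spread / full scale) * 100%.
R = (4.42 / 804) * 100
R = 0.55 %FS

0.55 %FS


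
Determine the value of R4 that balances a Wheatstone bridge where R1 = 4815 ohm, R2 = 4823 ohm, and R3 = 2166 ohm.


At balance: R1*R4 = R2*R3, so R4 = R2*R3/R1.
R4 = 4823 * 2166 / 4815
R4 = 10446618 / 4815
R4 = 2169.6 ohm

2169.6 ohm


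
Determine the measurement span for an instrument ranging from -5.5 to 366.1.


Span = upper range - lower range.
Span = 366.1 - (-5.5)
Span = 371.6

371.6


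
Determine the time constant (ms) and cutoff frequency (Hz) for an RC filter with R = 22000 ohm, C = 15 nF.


Time constant: tau = R * C.
tau = 22000 * 1.50e-08 = 0.00033 s
tau = 0.33 ms
Cutoff frequency: fc = 1 / (2*pi*R*C).
fc = 1 / (2*pi*0.00033) = 482.29 Hz

tau = 0.33 ms, fc = 482.29 Hz


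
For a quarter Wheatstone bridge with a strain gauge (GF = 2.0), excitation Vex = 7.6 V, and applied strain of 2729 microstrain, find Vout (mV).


Quarter bridge output: Vout = (GF * epsilon * Vex) / 4.
Vout = (2.0 * 2729e-6 * 7.6) / 4
Vout = 0.0414808 / 4 V
Vout = 0.0103702 V = 10.3702 mV

10.3702 mV


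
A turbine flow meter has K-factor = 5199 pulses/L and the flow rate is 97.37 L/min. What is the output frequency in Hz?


Frequency = K * Q / 60 (converting L/min to L/s).
f = 5199 * 97.37 / 60
f = 506226.63 / 60
f = 8437.11 Hz

8437.11 Hz


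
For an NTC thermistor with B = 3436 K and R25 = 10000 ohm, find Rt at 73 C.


NTC thermistor equation: Rt = R25 * exp(B * (1/T - 1/T25)).
T in Kelvin: 346.15 K, T25 = 298.15 K
1/T - 1/T25 = 1/346.15 - 1/298.15 = -0.0004651
B * (1/T - 1/T25) = 3436 * -0.0004651 = -1.5981
Rt = 10000 * exp(-1.5981) = 2022.9 ohm

2022.9 ohm
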